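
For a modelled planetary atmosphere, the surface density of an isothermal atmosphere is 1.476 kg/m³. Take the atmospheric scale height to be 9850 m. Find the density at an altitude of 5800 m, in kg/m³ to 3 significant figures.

In an isothermal atmosphere, density decays like pressure: ρ = ρ₀ exp(−z/H).
z/H = 5800.0/9850.0 = 0.58883; exp(−0.58883) = 0.55498.
ρ = 1.476 × 0.55498 = 0.81915 kg/m³.

ρ ≈ 0.819 kg/m³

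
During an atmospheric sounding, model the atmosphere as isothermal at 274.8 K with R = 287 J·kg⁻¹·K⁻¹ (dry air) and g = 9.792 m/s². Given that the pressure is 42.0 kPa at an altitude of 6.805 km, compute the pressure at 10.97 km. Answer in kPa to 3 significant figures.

P ≈ 25.0 kPa

Scale height: H = RT/g = 287 × 274.8 / 9.792 = 8054.3 m.
Between two levels, P₂ = P₁ exp(−Δz/H) with Δz = z₂ − z₁.
Δz = 10970 − 6805.0 = 4165.0 m; Δz/H = 4165.0/8054.3 = 0.51712.
P₂ = 42.0 × exp(−0.51712) = 42.0 × 0.59624 = 25.042 kPa.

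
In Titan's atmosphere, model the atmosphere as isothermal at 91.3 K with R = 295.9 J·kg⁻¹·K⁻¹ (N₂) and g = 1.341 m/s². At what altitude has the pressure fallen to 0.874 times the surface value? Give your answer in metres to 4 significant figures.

z ≈ 2713 m

Scale height: H = RT/g = 295.9 × 91.3 / 1.341 = 20146 m.
Set P/P₀ = exp(−z/H) = 0.874, so z = −H ln(0.874).
−ln(0.874) = 0.13467; z = 20146 × 0.13467 = 2713.1 m.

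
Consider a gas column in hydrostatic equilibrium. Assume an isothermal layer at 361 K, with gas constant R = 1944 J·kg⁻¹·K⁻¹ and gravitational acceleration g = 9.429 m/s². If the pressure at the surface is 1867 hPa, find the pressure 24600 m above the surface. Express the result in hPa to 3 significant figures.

Scale height: H = RT/g = 1944 × 361 / 9.429 = 74428 m.
Barometric formula: P = P₀ exp(−z/H).
z/H = 24600/74428 = 0.33052; exp(−0.33052) = 0.71855.
P = 1867 × 0.71855 = 1341.5 hPa.

P ≈ 1340 hPa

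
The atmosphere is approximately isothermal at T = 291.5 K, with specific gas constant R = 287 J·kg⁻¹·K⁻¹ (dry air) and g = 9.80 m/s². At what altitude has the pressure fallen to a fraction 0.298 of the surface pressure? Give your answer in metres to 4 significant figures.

Scale height: H = RT/g = 287 × 291.5 / 9.80 = 8536.8 m.
Set P/P₀ = exp(−z/H) = 0.298, so z = −H ln(0.298).
−ln(0.298) = 1.2107; z = 8536.8 × 1.2107 = 10336 m.

z ≈ 10340 m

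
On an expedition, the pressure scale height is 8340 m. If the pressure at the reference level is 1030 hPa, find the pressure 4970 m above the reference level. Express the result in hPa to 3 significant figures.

P ≈ 568 hPa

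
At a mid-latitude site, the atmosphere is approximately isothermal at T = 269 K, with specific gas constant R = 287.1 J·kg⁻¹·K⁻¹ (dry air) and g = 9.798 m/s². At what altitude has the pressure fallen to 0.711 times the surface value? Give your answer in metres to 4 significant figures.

z ≈ 2688 m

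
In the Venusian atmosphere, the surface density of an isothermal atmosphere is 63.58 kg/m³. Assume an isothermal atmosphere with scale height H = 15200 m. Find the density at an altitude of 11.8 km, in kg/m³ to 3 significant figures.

ρ ≈ 29.3 kg/m³

In an isothermal atmosphere, density decays like pressure: ρ = ρ₀ exp(−z/H).
z/H = 11800/15200 = 0.77632; exp(−0.77632) = 0.46010.
ρ = 63.58 × 0.46010 = 29.253 kg/m³.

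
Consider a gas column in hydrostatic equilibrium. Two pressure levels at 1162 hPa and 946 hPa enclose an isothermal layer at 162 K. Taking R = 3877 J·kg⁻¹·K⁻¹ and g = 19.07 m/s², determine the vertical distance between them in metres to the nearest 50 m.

Δz ≈ 6750 m

Hypsometric equation: Δz = (R T̄/g) ln(P₁/P₂).
R T̄/g = 3877 × 162 / 19.07 = 32935 m.
ln(1162/946) = ln(1.2283) = 0.20563.
Δz = 32935 × 0.20563 = 6772.4 m.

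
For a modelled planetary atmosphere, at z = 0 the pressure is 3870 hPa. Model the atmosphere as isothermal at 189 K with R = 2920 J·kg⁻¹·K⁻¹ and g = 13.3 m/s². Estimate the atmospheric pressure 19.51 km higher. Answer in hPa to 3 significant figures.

Scale height: H = RT/g = 2920 × 189 / 13.3 = 41495 m.
Barometric formula: P = P₀ exp(−z/H).
z/H = 19510/41495 = 0.47018; exp(−0.47018) = 0.62489.
P = 3870 × 0.62489 = 2418.3 hPa.

P ≈ 2420 hPa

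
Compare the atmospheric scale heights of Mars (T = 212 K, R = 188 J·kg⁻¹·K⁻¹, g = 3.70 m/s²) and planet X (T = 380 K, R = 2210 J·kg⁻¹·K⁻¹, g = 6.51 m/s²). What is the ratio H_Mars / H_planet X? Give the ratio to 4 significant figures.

H_Mars/H_planet X ≈ 0.08350

H = RT/g for each body.
H_Mars = 188 × 212 / 3.70 = 10772 m.
H_planet X = 2210 × 380 / 6.51 = 129000 m.
H_Mars/H_planet X = 10772/129000 = 0.083504.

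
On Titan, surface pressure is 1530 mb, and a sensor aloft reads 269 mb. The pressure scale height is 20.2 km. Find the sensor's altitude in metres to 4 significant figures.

z ≈ 35110 m

Invert the barometric formula: z = H ln(P₀/P).
P₀/P = 1530/269 = 5.6877; ln(5.6877) = 1.7383.
z = 20200 × 1.7383 = 35114 m.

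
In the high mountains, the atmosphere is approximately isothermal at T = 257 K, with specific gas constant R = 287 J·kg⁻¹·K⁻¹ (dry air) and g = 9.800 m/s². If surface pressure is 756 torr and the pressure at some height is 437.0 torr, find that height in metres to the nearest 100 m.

z ≈ 4100 m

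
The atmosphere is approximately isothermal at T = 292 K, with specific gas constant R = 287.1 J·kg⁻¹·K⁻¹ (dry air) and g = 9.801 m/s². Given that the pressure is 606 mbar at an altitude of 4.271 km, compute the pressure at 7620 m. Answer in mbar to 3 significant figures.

Scale height: H = RT/g = 287.1 × 292 / 9.801 = 8553.5 m.
Between two levels, P₂ = P₁ exp(−Δz/H) with Δz = z₂ − z₁.
Δz = 7620.0 − 4271.0 = 3349.0 m; Δz/H = 3349.0/8553.5 = 0.39154.
P₂ = 606 × exp(−0.39154) = 606 × 0.67602 = 409.67 mbar.

P ≈ 410 mbar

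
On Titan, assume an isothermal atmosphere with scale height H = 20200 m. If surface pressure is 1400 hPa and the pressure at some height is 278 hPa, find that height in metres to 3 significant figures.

Invert the barometric formula: z = H ln(P₀/P).
P₀/P = 1400/278 = 5.0360; ln(5.0360) = 1.6166.
z = 20200 × 1.6166 = 32655 m.

z ≈ 32700 m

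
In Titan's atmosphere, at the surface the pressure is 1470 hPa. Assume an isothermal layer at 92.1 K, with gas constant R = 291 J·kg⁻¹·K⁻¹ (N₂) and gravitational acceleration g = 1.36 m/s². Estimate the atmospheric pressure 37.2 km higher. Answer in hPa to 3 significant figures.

Scale height: H = RT/g = 291 × 92.1 / 1.36 = 19707 m.
Barometric formula: P = P₀ exp(−z/H).
z/H = 37200/19707 = 1.8877; exp(−1.8877) = 0.15142.
P = 1470 × 0.15142 = 222.59 hPa.

P ≈ 223 hPa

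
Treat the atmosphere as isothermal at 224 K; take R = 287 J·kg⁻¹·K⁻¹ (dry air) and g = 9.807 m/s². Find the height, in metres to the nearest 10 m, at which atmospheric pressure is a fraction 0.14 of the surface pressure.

Scale height: H = RT/g = 287 × 224 / 9.807 = 6555.3 m.
Set P/P₀ = exp(−z/H) = 0.14, so z = −H ln(0.14).
−ln(0.14) = 1.9661; z = 6555.3 × 1.9661 = 12888 m.

z ≈ 12890 m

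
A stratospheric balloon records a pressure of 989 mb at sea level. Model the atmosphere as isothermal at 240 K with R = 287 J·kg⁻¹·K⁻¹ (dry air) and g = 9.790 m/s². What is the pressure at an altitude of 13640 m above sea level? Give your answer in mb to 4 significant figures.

P ≈ 142.3 mb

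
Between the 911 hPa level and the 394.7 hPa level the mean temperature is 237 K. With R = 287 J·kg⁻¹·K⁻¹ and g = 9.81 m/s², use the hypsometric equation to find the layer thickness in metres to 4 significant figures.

Δz ≈ 5799 m

Hypsometric equation: Δz = (R T̄/g) ln(P₁/P₂).
R T̄/g = 287 × 237 / 9.81 = 6933.6 m.
ln(911/394.7) = ln(2.3081) = 0.83642.
Δz = 6933.6 × 0.83642 = 5799.4 m.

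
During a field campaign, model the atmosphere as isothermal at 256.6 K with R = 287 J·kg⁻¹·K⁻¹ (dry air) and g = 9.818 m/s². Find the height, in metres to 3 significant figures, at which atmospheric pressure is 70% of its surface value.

Scale height: H = RT/g = 287 × 256.6 / 9.818 = 7500.9 m.
Set P/P₀ = exp(−z/H) = 0.7, so z = −H ln(0.7).
−ln(0.7) = 0.35667; z = 7500.9 × 0.35667 = 2675.3 m.

z ≈ 2680 m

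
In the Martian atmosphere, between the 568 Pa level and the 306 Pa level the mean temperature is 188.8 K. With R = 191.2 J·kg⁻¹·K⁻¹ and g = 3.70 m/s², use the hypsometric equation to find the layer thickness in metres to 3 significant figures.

Δz ≈ 6030 m

Hypsometric equation: Δz = (R T̄/g) ln(P₁/P₂).
R T̄/g = 191.2 × 188.8 / 3.70 = 9756.4 m.
ln(568/306) = ln(1.8562) = 0.61853.
Δz = 9756.4 × 0.61853 = 6034.6 m.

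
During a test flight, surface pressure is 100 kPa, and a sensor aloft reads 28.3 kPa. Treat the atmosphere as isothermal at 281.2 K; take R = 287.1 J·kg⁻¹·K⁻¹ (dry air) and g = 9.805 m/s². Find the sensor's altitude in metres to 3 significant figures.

z ≈ 10400 m

Scale height: H = RT/g = 287.1 × 281.2 / 9.805 = 8233.8 m.
Invert the barometric formula: z = H ln(P₀/P).
P₀/P = 100/28.3 = 3.5336; ln(3.5336) = 1.2623.
z = 8233.8 × 1.2623 = 10394 m.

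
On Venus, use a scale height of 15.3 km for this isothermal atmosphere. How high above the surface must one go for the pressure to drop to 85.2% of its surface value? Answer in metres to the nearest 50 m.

z ≈ 2450 m

Set P/P₀ = exp(−z/H) = 0.852, so z = −H ln(0.852).
−ln(0.852) = 0.16017; z = 15300 × 0.16017 = 2450.6 m.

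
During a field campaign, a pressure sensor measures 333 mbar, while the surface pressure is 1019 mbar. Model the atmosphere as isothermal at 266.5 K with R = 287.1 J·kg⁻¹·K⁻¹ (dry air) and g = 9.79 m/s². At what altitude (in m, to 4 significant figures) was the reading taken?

Scale height: H = RT/g = 287.1 × 266.5 / 9.79 = 7815.3 m.
Invert the barometric formula: z = H ln(P₀/P).
P₀/P = 1019/333 = 3.0601; ln(3.0601) = 1.1184.
z = 7815.3 × 1.1184 = 8740.6 m.

z ≈ 8741 m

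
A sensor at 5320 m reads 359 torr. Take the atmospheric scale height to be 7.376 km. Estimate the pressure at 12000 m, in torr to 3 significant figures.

P ≈ 145 torr

Between two levels, P₂ = P₁ exp(−Δz/H) with Δz = z₂ − z₁.
Δz = 12000 − 5320.0 = 6680.0 m; Δz/H = 6680.0/7376.0 = 0.90564.
P₂ = 359 × exp(−0.90564) = 359 × 0.40428 = 145.14 torr.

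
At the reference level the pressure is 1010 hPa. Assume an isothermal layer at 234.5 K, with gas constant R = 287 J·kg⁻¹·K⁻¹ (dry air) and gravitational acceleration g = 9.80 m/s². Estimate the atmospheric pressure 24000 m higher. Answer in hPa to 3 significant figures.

P ≈ 30.7 hPa

Scale height: H = RT/g = 287 × 234.5 / 9.80 = 6867.5 m.
Barometric formula: P = P₀ exp(−z/H).
z/H = 24000/6867.5 = 3.4947; exp(−3.4947) = 0.030358.
P = 1010 × 0.030358 = 30.662 hPa.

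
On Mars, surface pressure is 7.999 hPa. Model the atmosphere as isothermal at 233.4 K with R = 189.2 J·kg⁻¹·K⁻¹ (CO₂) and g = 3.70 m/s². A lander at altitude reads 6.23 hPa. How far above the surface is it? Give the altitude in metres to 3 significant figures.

z ≈ 2980 m

Scale height: H = RT/g = 189.2 × 233.4 / 3.70 = 11935 m.
Invert the barometric formula: z = H ln(P₀/P).
P₀/P = 7.999/6.23 = 1.2839; ln(1.2839) = 0.24990.
z = 11935 × 0.24990 = 2982.6 m.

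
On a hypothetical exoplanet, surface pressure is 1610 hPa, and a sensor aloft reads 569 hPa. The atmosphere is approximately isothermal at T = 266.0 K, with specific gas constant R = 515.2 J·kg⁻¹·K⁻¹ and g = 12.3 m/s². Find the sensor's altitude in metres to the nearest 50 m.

Scale height: H = RT/g = 515.2 × 266.0 / 12.3 = 11142 m.
Invert the barometric formula: z = H ln(P₀/P).
P₀/P = 1610/569 = 2.8295; ln(2.8295) = 1.0401.
z = 11142 × 1.0401 = 11589 m.

z ≈ 11600 m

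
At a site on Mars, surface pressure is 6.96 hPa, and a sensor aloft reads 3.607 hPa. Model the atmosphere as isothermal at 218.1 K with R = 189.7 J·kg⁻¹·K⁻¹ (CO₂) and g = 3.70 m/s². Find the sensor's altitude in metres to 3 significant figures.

Scale height: H = RT/g = 189.7 × 218.1 / 3.70 = 11182 m.
Invert the barometric formula: z = H ln(P₀/P).
P₀/P = 6.96/3.607 = 1.9296; ln(1.9296) = 0.65731.
z = 11182 × 0.65731 = 7350.0 m.

z ≈ 7350 m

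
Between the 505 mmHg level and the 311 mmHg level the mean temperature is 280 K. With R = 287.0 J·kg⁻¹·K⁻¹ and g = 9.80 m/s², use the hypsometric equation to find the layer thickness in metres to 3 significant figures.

Hypsometric equation: Δz = (R T̄/g) ln(P₁/P₂).
R T̄/g = 287.0 × 280 / 9.80 = 8200.0 m.
ln(505/311) = ln(1.6238) = 0.48477.
Δz = 8200.0 × 0.48477 = 3975.1 m.

Δz ≈ 3980 m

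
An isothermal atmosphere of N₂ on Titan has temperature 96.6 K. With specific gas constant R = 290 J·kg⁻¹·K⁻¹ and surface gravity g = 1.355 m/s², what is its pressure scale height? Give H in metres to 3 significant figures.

The scale height of an isothermal atmosphere is H = RT/g.
H = 290 × 96.6 / 1.355 = 28014/1.355 = 20675 m.

H ≈ 20700 m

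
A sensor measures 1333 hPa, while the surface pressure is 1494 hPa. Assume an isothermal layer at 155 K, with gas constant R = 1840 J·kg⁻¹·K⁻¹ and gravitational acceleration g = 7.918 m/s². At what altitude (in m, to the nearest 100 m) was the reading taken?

Scale height: H = RT/g = 1840 × 155 / 7.918 = 36019 m.
Invert the barometric formula: z = H ln(P₀/P).
P₀/P = 1494/1333 = 1.1208; ln(1.1208) = 0.11404.
z = 36019 × 0.11404 = 4107.6 m.

z ≈ 4100 m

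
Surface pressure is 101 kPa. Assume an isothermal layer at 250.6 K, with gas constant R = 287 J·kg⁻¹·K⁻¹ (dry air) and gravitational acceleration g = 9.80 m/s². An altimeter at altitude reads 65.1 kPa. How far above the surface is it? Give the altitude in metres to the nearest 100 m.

z ≈ 3200 m

Scale height: H = RT/g = 287 × 250.6 / 9.80 = 7339.0 m.
Invert the barometric formula: z = H ln(P₀/P).
P₀/P = 101/65.1 = 1.5515; ln(1.5515) = 0.43922.
z = 7339.0 × 0.43922 = 3223.4 m.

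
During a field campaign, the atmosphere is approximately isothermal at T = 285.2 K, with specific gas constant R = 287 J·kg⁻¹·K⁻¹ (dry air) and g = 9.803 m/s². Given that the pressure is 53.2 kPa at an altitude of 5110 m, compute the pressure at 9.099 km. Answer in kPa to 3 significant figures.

P ≈ 33.0 kPa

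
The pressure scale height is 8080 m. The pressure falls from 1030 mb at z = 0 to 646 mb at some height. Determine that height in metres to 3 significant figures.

z ≈ 3770 m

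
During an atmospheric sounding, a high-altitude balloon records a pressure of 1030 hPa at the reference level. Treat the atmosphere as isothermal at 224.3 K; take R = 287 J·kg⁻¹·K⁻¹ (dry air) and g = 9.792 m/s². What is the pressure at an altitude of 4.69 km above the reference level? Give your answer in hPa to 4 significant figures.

P ≈ 504.7 hPa

Scale height: H = RT/g = 287 × 224.3 / 9.792 = 6574.2 m.
Barometric formula: P = P₀ exp(−z/H).
z/H = 4690.0/6574.2 = 0.71339; exp(−0.71339) = 0.48998.
P = 1030 × 0.48998 = 504.68 hPa.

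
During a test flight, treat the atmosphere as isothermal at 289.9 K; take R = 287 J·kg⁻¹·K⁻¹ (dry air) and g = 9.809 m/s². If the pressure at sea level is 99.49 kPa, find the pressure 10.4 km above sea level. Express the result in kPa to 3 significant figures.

Scale height: H = RT/g = 287 × 289.9 / 9.809 = 8482.1 m.
Barometric formula: P = P₀ exp(−z/H).
z/H = 10400/8482.1 = 1.2261; exp(−1.2261) = 0.29343.
P = 99.49 × 0.29343 = 29.193 kPa.

P ≈ 29.2 kPa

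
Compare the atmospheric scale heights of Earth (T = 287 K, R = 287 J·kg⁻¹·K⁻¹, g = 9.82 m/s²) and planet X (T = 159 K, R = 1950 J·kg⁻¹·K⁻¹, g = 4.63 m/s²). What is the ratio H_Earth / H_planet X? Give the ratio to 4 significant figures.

H = RT/g for each body.
H_Earth = 287 × 287 / 9.82 = 8387.9 m.
H_planet X = 1950 × 159 / 4.63 = 66965 m.
H_Earth/H_planet X = 8387.9/66965 = 0.12526.

H_Earth/H_planet X ≈ 0.1253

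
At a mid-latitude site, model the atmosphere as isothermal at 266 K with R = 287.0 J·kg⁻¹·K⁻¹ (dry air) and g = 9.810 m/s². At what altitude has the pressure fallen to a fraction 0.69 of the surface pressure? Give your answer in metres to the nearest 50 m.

Scale height: H = RT/g = 287.0 × 266 / 9.810 = 7782.1 m.
Set P/P₀ = exp(−z/H) = 0.69, so z = −H ln(0.69).
−ln(0.69) = 0.37106; z = 7782.1 × 0.37106 = 2887.6 m.

z ≈ 2900 m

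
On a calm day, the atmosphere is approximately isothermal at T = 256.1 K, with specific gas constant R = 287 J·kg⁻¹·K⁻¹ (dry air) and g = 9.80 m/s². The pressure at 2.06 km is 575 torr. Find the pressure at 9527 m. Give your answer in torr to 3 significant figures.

P ≈ 212 torr

Scale height: H = RT/g = 287 × 256.1 / 9.80 = 7500.1 m.
Between two levels, P₂ = P₁ exp(−Δz/H) with Δz = z₂ − z₁.
Δz = 9527.0 − 2060.0 = 7467.0 m; Δz/H = 7467.0/7500.1 = 0.99559.
P₂ = 575 × exp(−0.99559) = 575 × 0.36951 = 212.47 torr.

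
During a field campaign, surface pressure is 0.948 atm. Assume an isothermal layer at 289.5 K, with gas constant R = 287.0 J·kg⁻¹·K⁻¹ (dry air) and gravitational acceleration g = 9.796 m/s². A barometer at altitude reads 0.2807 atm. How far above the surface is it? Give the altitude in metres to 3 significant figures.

z ≈ 10300 m

Scale height: H = RT/g = 287.0 × 289.5 / 9.796 = 8481.7 m.
Invert the barometric formula: z = H ln(P₀/P).
P₀/P = 0.948/0.2807 = 3.3773; ln(3.3773) = 1.2171.
z = 8481.7 × 1.2171 = 10323 m.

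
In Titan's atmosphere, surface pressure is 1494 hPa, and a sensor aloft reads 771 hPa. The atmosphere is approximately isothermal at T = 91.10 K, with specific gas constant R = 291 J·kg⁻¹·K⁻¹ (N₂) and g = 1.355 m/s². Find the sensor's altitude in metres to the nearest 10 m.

z ≈ 12940 m

Scale height: H = RT/g = 291 × 91.10 / 1.355 = 19565 m.
Invert the barometric formula: z = H ln(P₀/P).
P₀/P = 1494/771 = 1.9377; ln(1.9377) = 0.66150.
z = 19565 × 0.66150 = 12942 m.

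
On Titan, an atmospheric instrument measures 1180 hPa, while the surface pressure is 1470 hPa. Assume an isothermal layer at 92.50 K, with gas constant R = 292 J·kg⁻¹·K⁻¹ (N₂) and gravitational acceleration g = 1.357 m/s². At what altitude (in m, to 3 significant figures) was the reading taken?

z ≈ 4370 m

Scale height: H = RT/g = 292 × 92.50 / 1.357 = 19904 m.
Invert the barometric formula: z = H ln(P₀/P).
P₀/P = 1470/1180 = 1.2458; ln(1.2458) = 0.21978.
z = 19904 × 0.21978 = 4374.5 m.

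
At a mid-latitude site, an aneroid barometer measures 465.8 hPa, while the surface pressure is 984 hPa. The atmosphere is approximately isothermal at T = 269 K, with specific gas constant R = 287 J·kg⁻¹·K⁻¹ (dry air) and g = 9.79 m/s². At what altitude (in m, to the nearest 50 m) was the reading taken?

z ≈ 5900 m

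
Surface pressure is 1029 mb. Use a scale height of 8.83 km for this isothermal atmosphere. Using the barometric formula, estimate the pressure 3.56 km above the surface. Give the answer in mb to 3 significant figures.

P ≈ 688 mb

Barometric formula: P = P₀ exp(−z/H).
z/H = 3560.0/8830.0 = 0.40317; exp(−0.40317) = 0.66820.
P = 1029 × 0.66820 = 687.58 mb.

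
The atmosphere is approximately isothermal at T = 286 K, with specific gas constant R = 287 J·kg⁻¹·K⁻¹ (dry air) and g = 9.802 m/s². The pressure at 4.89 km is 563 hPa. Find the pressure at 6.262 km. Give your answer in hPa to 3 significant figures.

P ≈ 478 hPa

Scale height: H = RT/g = 287 × 286 / 9.802 = 8374.0 m.
Between two levels, P₂ = P₁ exp(−Δz/H) with Δz = z₂ − z₁.
Δz = 6262.0 − 4890.0 = 1372.0 m; Δz/H = 1372.0/8374.0 = 0.16384.
P₂ = 563 × exp(−0.16384) = 563 × 0.84888 = 477.92 hPa.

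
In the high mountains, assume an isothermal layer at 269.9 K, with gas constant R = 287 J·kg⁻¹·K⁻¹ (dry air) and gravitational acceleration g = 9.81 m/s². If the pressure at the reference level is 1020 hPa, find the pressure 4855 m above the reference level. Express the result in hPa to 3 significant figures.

Scale height: H = RT/g = 287 × 269.9 / 9.81 = 7896.2 m.
Barometric formula: P = P₀ exp(−z/H).
z/H = 4855.0/7896.2 = 0.61485; exp(−0.61485) = 0.54072.
P = 1020 × 0.54072 = 551.53 hPa.

P ≈ 552 hPa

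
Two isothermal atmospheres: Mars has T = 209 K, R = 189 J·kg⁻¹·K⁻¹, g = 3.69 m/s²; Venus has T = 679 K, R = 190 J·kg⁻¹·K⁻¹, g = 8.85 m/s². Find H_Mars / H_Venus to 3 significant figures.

H_Mars/H_Venus ≈ 0.734

H = RT/g for each body.
H_Mars = 189 × 209 / 3.69 = 10705 m.
H_Venus = 190 × 679 / 8.85 = 14577 m.
H_Mars/H_Venus = 10705/14577 = 0.73438.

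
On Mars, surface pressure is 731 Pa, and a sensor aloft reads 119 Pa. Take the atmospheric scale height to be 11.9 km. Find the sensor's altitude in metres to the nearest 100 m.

z ≈ 21600 m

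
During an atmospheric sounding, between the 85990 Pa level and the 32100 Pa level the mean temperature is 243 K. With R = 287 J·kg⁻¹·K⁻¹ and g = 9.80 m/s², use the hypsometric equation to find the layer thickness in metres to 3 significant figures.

Δz ≈ 7010 m

Hypsometric equation: Δz = (R T̄/g) ln(P₁/P₂).
R T̄/g = 287 × 243 / 9.80 = 7116.4 m.
ln(85990/32100) = ln(2.6788) = 0.98537.
Δz = 7116.4 × 0.98537 = 7012.3 m.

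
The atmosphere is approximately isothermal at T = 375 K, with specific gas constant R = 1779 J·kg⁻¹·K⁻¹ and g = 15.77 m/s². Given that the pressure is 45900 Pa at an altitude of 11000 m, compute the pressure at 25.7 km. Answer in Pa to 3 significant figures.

Scale height: H = RT/g = 1779 × 375 / 15.77 = 42303 m.
Between two levels, P₂ = P₁ exp(−Δz/H) with Δz = z₂ − z₁.
Δz = 25700 − 11000 = 14700 m; Δz/H = 14700/42303 = 0.34749.
P₂ = 45900 × exp(−0.34749) = 45900 × 0.70646 = 32427 Pa.

P ≈ 32400 Pa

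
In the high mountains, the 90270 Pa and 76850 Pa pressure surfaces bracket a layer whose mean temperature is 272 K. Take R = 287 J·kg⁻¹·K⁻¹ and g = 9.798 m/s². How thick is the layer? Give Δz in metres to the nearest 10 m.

Hypsometric equation: Δz = (R T̄/g) ln(P₁/P₂).
R T̄/g = 287 × 272 / 9.798 = 7967.3 m.
ln(90270/76850) = ln(1.1746) = 0.16093.
Δz = 7967.3 × 0.16093 = 1282.2 m.

Δz ≈ 1280 m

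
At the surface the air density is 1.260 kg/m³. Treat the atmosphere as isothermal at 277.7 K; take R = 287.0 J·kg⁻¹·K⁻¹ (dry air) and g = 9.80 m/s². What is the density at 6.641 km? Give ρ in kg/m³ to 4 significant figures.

ρ ≈ 0.5568 kg/m³

Scale height: H = RT/g = 287.0 × 277.7 / 9.80 = 8132.6 m.
In an isothermal atmosphere, density decays like pressure: ρ = ρ₀ exp(−z/H).
z/H = 6641.0/8132.6 = 0.81659; exp(−0.81659) = 0.44194.
ρ = 1.260 × 0.44194 = 0.55684 kg/m³.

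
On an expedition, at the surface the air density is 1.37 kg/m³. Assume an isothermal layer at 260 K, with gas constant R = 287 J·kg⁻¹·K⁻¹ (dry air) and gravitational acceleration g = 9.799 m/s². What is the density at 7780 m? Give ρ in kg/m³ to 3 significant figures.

ρ ≈ 0.493 kg/m³

Scale height: H = RT/g = 287 × 260 / 9.799 = 7615.1 m.
In an isothermal atmosphere, density decays like pressure: ρ = ρ₀ exp(−z/H).
z/H = 7780.0/7615.1 = 1.0217; exp(−1.0217) = 0.35998.
ρ = 1.37 × 0.35998 = 0.49317 kg/m³.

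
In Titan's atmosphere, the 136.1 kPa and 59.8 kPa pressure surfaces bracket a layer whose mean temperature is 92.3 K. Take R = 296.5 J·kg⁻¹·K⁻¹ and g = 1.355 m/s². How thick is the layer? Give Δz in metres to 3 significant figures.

Hypsometric equation: Δz = (R T̄/g) ln(P₁/P₂).
R T̄/g = 296.5 × 92.3 / 1.355 = 20197 m.
ln(136.1/59.8) = ln(2.2759) = 0.82238.
Δz = 20197 × 0.82238 = 16610 m.

Δz ≈ 16600 m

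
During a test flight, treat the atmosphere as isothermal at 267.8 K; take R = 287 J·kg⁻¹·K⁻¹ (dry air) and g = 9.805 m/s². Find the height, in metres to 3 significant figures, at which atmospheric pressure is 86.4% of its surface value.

z ≈ 1150 m

Scale height: H = RT/g = 287 × 267.8 / 9.805 = 7838.7 m.
Set P/P₀ = exp(−z/H) = 0.864, so z = −H ln(0.864).
−ln(0.864) = 0.14618; z = 7838.7 × 0.14618 = 1145.9 m.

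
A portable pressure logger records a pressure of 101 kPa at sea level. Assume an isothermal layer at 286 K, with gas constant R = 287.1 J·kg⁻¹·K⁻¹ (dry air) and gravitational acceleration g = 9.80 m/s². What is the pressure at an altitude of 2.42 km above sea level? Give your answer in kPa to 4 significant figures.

Scale height: H = RT/g = 287.1 × 286 / 9.80 = 8378.6 m.
Barometric formula: P = P₀ exp(−z/H).
z/H = 2420.0/8378.6 = 0.28883; exp(−0.28883) = 0.74914.
P = 101 × 0.74914 = 75.663 kPa.

P ≈ 75.66 kPa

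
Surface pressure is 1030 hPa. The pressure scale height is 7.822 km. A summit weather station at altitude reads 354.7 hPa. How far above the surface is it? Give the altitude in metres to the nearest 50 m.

z ≈ 8350 m

Invert the barometric formula: z = H ln(P₀/P).
P₀/P = 1030/354.7 = 2.9039; ln(2.9039) = 1.0661.
z = 7822.0 × 1.0661 = 8339.0 m.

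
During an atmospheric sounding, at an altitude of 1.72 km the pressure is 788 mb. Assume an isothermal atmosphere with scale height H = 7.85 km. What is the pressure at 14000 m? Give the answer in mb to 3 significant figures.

Between two levels, P₂ = P₁ exp(−Δz/H) with Δz = z₂ − z₁.
Δz = 14000 − 1720.0 = 12280 m; Δz/H = 12280/7850.0 = 1.5643.
P₂ = 788 × exp(−1.5643) = 788 × 0.20923 = 164.87 mb.

P ≈ 165 mb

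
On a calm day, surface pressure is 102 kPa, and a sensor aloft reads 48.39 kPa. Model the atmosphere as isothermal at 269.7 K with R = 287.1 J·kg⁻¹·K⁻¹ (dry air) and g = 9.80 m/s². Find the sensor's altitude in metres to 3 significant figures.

z ≈ 5890 m

Scale height: H = RT/g = 287.1 × 269.7 / 9.80 = 7901.1 m.
Invert the barometric formula: z = H ln(P₀/P).
P₀/P = 102/48.39 = 2.1079; ln(2.1079) = 0.74569.
z = 7901.1 × 0.74569 = 5891.8 m.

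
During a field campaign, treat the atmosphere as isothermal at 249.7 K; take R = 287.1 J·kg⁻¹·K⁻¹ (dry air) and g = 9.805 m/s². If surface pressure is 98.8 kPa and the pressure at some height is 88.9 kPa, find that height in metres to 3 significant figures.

z ≈ 772 m

Scale height: H = RT/g = 287.1 × 249.7 / 9.805 = 7311.5 m.
Invert the barometric formula: z = H ln(P₀/P).
P₀/P = 98.8/88.9 = 1.1114; ln(1.1114) = 0.10562.
z = 7311.5 × 0.10562 = 772.24 m.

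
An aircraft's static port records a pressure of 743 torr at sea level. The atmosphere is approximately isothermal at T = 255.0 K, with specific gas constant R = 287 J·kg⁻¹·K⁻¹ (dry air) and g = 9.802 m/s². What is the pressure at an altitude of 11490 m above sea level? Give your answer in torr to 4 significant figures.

P ≈ 159.5 torr

Scale height: H = RT/g = 287 × 255.0 / 9.802 = 7466.3 m.
Barometric formula: P = P₀ exp(−z/H).
z/H = 11490/7466.3 = 1.5389; exp(−1.5389) = 0.21462.
P = 743 × 0.21462 = 159.46 torr.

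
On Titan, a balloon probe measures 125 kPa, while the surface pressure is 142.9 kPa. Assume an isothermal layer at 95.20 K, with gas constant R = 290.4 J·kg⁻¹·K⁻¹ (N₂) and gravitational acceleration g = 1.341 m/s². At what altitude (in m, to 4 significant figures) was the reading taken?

Scale height: H = RT/g = 290.4 × 95.20 / 1.341 = 20616 m.
Invert the barometric formula: z = H ln(P₀/P).
P₀/P = 142.9/125 = 1.1432; ln(1.1432) = 0.13383.
z = 20616 × 0.13383 = 2759.0 m.

z ≈ 2759 m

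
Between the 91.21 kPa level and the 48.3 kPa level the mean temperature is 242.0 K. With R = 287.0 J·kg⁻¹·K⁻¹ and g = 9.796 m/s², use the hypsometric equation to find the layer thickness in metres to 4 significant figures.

Hypsometric equation: Δz = (R T̄/g) ln(P₁/P₂).
R T̄/g = 287.0 × 242.0 / 9.796 = 7090.0 m.
ln(91.21/48.3) = ln(1.8884) = 0.63573.
Δz = 7090.0 × 0.63573 = 4507.3 m.

Δz ≈ 4507 m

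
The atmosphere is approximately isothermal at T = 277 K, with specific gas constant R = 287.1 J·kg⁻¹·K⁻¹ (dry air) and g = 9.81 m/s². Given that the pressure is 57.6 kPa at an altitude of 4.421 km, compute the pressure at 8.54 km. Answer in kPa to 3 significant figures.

P ≈ 34.7 kPa

Scale height: H = RT/g = 287.1 × 277 / 9.81 = 8106.7 m.
Between two levels, P₂ = P₁ exp(−Δz/H) with Δz = z₂ − z₁.
Δz = 8540.0 − 4421.0 = 4119.0 m; Δz/H = 4119.0/8106.7 = 0.50810.
P₂ = 57.6 × exp(−0.50810) = 57.6 × 0.60164 = 34.654 kPa.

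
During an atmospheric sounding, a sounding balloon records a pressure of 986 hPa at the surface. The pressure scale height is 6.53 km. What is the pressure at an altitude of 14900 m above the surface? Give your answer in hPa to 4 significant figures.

P ≈ 100.7 hPa

Barometric formula: P = P₀ exp(−z/H).
z/H = 14900/6530.0 = 2.2818; exp(−2.2818) = 0.10210.
P = 986 × 0.10210 = 100.67 hPa.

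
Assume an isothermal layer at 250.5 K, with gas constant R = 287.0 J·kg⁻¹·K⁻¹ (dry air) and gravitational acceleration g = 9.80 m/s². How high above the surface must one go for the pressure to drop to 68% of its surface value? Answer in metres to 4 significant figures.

z ≈ 2829 m

Scale height: H = RT/g = 287.0 × 250.5 / 9.80 = 7336.1 m.
Set P/P₀ = exp(−z/H) = 0.68, so z = −H ln(0.68).
−ln(0.68) = 0.38566; z = 7336.1 × 0.38566 = 2829.2 m.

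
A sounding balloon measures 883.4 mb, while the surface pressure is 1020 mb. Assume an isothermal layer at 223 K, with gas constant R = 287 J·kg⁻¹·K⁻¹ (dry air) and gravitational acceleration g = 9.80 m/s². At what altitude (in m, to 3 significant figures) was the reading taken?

z ≈ 939 m

Scale height: H = RT/g = 287 × 223 / 9.80 = 6530.7 m.
Invert the barometric formula: z = H ln(P₀/P).
P₀/P = 1020/883.4 = 1.1546; ln(1.1546) = 0.14375.
z = 6530.7 × 0.14375 = 938.79 m.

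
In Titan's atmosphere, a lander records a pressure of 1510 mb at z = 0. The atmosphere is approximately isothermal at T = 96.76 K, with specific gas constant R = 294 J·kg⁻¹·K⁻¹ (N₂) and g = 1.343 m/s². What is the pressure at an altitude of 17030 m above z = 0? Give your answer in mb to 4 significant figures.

P ≈ 675.8 mb

Scale height: H = RT/g = 294 × 96.76 / 1.343 = 21182 m.
Barometric formula: P = P₀ exp(−z/H).
z/H = 17030/21182 = 0.80398; exp(−0.80398) = 0.44754.
P = 1510 × 0.44754 = 675.79 mb.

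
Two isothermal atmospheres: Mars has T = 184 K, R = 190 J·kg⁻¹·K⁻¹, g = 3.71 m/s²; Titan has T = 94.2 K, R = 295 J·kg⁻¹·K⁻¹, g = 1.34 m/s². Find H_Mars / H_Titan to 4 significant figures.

H_Mars/H_Titan ≈ 0.4544

H = RT/g for each body.
H_Mars = 190 × 184 / 3.71 = 9423.2 m.
H_Titan = 295 × 94.2 / 1.34 = 20738 m.
H_Mars/H_Titan = 9423.2/20738 = 0.45439.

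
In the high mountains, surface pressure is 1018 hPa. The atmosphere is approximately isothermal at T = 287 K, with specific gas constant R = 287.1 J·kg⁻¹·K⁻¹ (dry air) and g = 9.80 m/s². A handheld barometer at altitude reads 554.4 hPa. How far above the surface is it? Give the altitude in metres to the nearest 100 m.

z ≈ 5100 m

Scale height: H = RT/g = 287.1 × 287 / 9.80 = 8407.9 m.
Invert the barometric formula: z = H ln(P₀/P).
P₀/P = 1018/554.4 = 1.8362; ln(1.8362) = 0.60770.
z = 8407.9 × 0.60770 = 5109.5 m.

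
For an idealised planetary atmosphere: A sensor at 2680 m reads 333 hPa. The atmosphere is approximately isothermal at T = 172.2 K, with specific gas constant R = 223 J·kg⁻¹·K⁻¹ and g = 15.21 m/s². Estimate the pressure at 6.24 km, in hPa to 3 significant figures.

P ≈ 81.3 hPa

Scale height: H = RT/g = 223 × 172.2 / 15.21 = 2524.7 m.
Between two levels, P₂ = P₁ exp(−Δz/H) with Δz = z₂ − z₁.
Δz = 6240.0 − 2680.0 = 3560.0 m; Δz/H = 3560.0/2524.7 = 1.4101.
P₂ = 333 × exp(−1.4101) = 333 × 0.24412 = 81.292 hPa.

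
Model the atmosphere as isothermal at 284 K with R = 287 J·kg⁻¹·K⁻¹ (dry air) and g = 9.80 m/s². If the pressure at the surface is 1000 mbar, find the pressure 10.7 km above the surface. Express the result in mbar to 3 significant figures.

P ≈ 276 mbar

Scale height: H = RT/g = 287 × 284 / 9.80 = 8317.1 m.
Barometric formula: P = P₀ exp(−z/H).
z/H = 10700/8317.1 = 1.2865; exp(−1.2865) = 0.27624.
P = 1000 × 0.27624 = 276.24 mbar.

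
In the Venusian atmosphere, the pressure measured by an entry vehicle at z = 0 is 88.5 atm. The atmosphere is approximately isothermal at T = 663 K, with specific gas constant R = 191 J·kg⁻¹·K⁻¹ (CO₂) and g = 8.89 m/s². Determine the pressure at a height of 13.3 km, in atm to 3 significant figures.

P ≈ 34.8 atm

Scale height: H = RT/g = 191 × 663 / 8.89 = 14244 m.
Barometric formula: P = P₀ exp(−z/H).
z/H = 13300/14244 = 0.93373; exp(−0.93373) = 0.39308.
P = 88.5 × 0.39308 = 34.788 atm.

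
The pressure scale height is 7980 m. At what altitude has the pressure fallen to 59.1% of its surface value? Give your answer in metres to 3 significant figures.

Set P/P₀ = exp(−z/H) = 0.591, so z = −H ln(0.591).
−ln(0.591) = 0.52594; z = 7980.0 × 0.52594 = 4197.0 m.

z ≈ 4200 m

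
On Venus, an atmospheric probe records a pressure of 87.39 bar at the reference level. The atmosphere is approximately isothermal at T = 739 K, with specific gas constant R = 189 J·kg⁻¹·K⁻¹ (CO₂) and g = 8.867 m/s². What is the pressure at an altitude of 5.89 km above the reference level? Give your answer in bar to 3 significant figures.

Scale height: H = RT/g = 189 × 739 / 8.867 = 15752 m.
Barometric formula: P = P₀ exp(−z/H).
z/H = 5890.0/15752 = 0.37392; exp(−0.37392) = 0.68803.
P = 87.39 × 0.68803 = 60.127 bar.

P ≈ 60.1 bar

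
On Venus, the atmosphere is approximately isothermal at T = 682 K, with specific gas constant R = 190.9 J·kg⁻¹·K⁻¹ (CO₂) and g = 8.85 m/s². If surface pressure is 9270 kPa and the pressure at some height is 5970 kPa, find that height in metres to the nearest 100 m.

Scale height: H = RT/g = 190.9 × 682 / 8.85 = 14711 m.
Invert the barometric formula: z = H ln(P₀/P).
P₀/P = 9270/5970 = 1.5528; ln(1.5528) = 0.44006.
z = 14711 × 0.44006 = 6473.7 m.

z ≈ 6500 m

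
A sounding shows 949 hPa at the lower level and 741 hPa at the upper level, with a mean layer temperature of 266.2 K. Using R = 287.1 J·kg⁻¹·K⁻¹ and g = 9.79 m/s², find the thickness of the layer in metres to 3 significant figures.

Δz ≈ 1930 m

Hypsometric equation: Δz = (R T̄/g) ln(P₁/P₂).
R T̄/g = 287.1 × 266.2 / 9.79 = 7806.5 m.
ln(949/741) = ln(1.2807) = 0.24741.
Δz = 7806.5 × 0.24741 = 1931.4 m.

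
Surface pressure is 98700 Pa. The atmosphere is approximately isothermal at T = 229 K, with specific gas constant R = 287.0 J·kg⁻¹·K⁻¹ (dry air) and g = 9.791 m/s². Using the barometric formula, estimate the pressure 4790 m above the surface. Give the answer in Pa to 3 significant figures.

Scale height: H = RT/g = 287.0 × 229 / 9.791 = 6712.6 m.
Barometric formula: P = P₀ exp(−z/H).
z/H = 4790.0/6712.6 = 0.71358; exp(−0.71358) = 0.48989.
P = 98700 × 0.48989 = 48352 Pa.

P ≈ 48400 Pa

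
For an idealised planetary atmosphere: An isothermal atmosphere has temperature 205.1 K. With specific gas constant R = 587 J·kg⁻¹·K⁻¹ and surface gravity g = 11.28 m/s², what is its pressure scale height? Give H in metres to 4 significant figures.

The scale height of an isothermal atmosphere is H = RT/g.
H = 587 × 205.1 / 11.28 = 120390/11.28 = 10673 m.

H ≈ 10670 m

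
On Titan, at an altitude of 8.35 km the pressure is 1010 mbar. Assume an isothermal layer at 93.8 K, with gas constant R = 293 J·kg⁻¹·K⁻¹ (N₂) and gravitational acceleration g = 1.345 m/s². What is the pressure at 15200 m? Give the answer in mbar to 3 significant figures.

Scale height: H = RT/g = 293 × 93.8 / 1.345 = 20434 m.
Between two levels, P₂ = P₁ exp(−Δz/H) with Δz = z₂ − z₁.
Δz = 15200 − 8350.0 = 6850.0 m; Δz/H = 6850.0/20434 = 0.33523.
P₂ = 1010 × exp(−0.33523) = 1010 × 0.71517 = 722.32 mbar.

P ≈ 722 mbar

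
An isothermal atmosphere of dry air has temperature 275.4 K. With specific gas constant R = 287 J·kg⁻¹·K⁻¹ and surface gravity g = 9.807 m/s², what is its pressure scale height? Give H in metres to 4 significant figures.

The scale height of an isothermal atmosphere is H = RT/g.
H = 287 × 275.4 / 9.807 = 79040/9.807 = 8059.5 m.

H ≈ 8060 m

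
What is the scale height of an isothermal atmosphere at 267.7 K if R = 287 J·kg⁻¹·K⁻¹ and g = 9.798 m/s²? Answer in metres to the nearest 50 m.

The scale height of an isothermal atmosphere is H = RT/g.
H = 287 × 267.7 / 9.798 = 76830/9.798 = 7841.4 m.

H ≈ 7850 m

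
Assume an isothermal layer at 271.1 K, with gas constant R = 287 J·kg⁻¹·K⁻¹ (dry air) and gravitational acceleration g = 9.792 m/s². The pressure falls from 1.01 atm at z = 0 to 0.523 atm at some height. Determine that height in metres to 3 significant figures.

Scale height: H = RT/g = 287 × 271.1 / 9.792 = 7945.8 m.
Invert the barometric formula: z = H ln(P₀/P).
P₀/P = 1.01/0.523 = 1.9312; ln(1.9312) = 0.65814.
z = 7945.8 × 0.65814 = 5229.4 m.

z ≈ 5230 m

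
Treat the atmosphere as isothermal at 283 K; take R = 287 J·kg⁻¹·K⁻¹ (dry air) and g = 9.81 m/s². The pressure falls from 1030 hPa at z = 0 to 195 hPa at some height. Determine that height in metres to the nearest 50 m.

Scale height: H = RT/g = 287 × 283 / 9.81 = 8279.4 m.
Invert the barometric formula: z = H ln(P₀/P).
P₀/P = 1030/195 = 5.2821; ln(5.2821) = 1.6643.
z = 8279.4 × 1.6643 = 13779 m.

z ≈ 13800 m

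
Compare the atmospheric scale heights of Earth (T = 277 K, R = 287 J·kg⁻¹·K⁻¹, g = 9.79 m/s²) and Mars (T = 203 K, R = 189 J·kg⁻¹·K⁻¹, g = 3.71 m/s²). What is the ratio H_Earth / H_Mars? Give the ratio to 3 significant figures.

H = RT/g for each body.
H_Earth = 287 × 277 / 9.79 = 8120.4 m.
H_Mars = 189 × 203 / 3.71 = 10342 m.
H_Earth/H_Mars = 8120.4/10342 = 0.78519.

H_Earth/H_Mars ≈ 0.785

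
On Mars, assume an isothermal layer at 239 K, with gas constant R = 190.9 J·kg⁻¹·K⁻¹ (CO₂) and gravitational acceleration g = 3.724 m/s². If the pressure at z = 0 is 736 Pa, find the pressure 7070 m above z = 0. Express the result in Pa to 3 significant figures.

P ≈ 413 Pa

Scale height: H = RT/g = 190.9 × 239 / 3.724 = 12252 m.
Barometric formula: P = P₀ exp(−z/H).
z/H = 7070.0/12252 = 0.57705; exp(−0.57705) = 0.56155.
P = 736 × 0.56155 = 413.30 Pa.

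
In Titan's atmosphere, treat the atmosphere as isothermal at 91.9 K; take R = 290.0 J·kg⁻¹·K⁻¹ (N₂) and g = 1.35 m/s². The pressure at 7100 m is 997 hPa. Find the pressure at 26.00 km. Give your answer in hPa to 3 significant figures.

Scale height: H = RT/g = 290.0 × 91.9 / 1.35 = 19741 m.
Between two levels, P₂ = P₁ exp(−Δz/H) with Δz = z₂ − z₁.
Δz = 26000 − 7100.0 = 18900 m; Δz/H = 18900/19741 = 0.95740.
P₂ = 997 × exp(−0.95740) = 997 × 0.38389 = 382.74 hPa.

P ≈ 383 hPa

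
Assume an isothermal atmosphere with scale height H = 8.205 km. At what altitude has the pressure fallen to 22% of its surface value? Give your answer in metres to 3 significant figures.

z ≈ 12400 m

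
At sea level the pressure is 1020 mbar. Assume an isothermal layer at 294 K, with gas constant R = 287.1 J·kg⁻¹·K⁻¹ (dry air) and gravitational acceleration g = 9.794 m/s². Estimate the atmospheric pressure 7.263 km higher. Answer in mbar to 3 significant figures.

P ≈ 439 mbar

Scale height: H = RT/g = 287.1 × 294 / 9.794 = 8618.3 m.
Barometric formula: P = P₀ exp(−z/H).
z/H = 7263.0/8618.3 = 0.84274; exp(−0.84274) = 0.43053.
P = 1020 × 0.43053 = 439.14 mbar.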